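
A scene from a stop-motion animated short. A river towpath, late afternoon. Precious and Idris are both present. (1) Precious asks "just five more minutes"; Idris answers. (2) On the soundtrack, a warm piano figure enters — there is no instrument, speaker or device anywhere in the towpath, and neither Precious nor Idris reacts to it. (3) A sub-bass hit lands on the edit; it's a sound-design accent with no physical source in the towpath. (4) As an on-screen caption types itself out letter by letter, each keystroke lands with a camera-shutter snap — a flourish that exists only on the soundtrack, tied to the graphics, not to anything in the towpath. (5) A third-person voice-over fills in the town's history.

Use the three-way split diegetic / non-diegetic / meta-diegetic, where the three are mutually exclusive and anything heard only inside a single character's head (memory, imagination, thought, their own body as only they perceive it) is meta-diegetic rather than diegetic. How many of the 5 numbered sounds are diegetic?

1

(1) is diegetic: on-screen dialogue — Precious speaks and Idris is there to hear.
Sound (2): it has no source in the story world and no character can hear it — it's underscore, so non-diegetic.
Sound (3): nothing in the scene produces it; it's an accent added for the audience, so non-diegetic.
Sound (4): the caption isn't part of the story world, so neither is the sound tied to it, so non-diegetic.
(5) external voice-over — not a character, not heard by anyone in the scene → non-diegetic.
Diegetic: (1) — that's 1.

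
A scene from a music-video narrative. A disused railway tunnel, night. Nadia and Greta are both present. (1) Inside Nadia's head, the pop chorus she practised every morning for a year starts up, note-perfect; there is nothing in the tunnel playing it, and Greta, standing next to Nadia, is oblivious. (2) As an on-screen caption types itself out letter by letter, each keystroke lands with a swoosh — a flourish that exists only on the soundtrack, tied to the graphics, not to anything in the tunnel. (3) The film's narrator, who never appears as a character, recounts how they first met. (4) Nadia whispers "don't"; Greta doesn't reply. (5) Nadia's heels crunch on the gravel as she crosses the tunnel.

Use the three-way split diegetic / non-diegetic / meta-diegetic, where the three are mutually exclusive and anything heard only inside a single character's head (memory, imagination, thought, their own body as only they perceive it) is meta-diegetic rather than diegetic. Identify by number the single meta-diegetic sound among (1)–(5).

(1) remembered music, private to Nadia — Greta is oblivious because it isn't in the room → meta-diegetic.
Sound (2): it accompanies on-screen graphics, not anything inside the story world, so non-diegetic.
(3) commentary laid over the scene from outside the fiction → non-diegetic.
(4) spoken by a character present in the story world → diegetic.
Sound (5): a character's body making contact with the set — an in-world sound, so diegetic.
Only (1) is meta-diegetic.

1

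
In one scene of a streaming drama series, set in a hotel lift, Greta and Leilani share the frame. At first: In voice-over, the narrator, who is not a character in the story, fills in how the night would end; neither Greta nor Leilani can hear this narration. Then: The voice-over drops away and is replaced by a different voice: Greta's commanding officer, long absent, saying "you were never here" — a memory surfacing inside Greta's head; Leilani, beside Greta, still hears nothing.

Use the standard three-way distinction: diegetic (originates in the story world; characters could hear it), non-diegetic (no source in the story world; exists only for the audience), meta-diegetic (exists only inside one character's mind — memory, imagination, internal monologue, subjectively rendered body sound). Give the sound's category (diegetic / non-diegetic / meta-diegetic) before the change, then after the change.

non-diegetic, meta-diegetic

Before the change: the external narrator addresses only the audience — outside the story world → non-diegetic.
After the change: the replacement voice is a memory inside Greta's mind specifically → meta-diegetic.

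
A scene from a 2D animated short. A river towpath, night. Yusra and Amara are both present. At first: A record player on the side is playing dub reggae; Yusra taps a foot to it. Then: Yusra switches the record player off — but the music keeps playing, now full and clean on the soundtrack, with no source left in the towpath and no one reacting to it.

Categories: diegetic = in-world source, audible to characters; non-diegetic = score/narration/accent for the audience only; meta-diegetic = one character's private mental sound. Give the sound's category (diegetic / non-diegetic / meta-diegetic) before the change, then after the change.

diegetic, non-diegetic

Before the change: a record player is a real in-scene source and Yusra reacts to it → diegetic.
After the change: there is no longer any in-world source and no one can hear it — it has become underscore → non-diegetic.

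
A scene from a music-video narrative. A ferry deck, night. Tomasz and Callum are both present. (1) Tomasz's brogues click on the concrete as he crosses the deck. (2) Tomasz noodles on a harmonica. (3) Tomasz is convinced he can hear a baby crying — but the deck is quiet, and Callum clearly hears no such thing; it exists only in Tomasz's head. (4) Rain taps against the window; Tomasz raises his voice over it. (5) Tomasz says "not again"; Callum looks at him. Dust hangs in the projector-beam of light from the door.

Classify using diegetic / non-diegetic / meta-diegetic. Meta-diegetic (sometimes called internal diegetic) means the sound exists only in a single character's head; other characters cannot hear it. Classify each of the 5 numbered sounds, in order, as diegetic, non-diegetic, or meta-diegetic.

diegetic, diegetic, meta-diegetic, diegetic, diegetic

(1) is diegetic: it's the physical sound of Tomasz moving in the space.
(2) is diegetic: the instrument and the performer are both in the scene.
(3) subjective to Tomasz: the deck is silent and Callum hears nothing → meta-diegetic.
Sound (4): ambient/room sound belonging to the story's physical space, so diegetic.
Sound (5): Tomasz is a character speaking aloud in the scene, so diegetic.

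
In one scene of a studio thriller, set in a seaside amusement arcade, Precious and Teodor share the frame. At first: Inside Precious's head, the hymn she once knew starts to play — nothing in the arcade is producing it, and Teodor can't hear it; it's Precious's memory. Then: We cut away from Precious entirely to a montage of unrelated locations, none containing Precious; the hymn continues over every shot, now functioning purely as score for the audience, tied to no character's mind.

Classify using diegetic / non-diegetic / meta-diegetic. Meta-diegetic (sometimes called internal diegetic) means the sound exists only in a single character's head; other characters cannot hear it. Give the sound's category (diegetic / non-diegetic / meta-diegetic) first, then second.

First: the music lives inside Precious's mind alone; Teodor can't hear it → meta-diegetic.
Second: once it plays over shots Precious isn't in, detached from any character's subjectivity, it's conventional underscore → non-diegetic.

meta-diegetic, non-diegetic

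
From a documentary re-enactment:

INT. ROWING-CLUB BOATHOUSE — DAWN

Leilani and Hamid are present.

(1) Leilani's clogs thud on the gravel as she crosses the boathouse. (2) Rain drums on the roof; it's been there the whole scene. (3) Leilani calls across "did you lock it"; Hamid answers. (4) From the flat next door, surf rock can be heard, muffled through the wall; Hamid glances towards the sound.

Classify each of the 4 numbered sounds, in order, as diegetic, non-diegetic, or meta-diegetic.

diegetic, diegetic, diegetic, diegetic

(1) it's the physical sound of Leilani moving in the space → diegetic.
(2) ambient/room sound belonging to the story's physical space → diegetic.
(3) is diegetic: spoken by a character present in the story world.
Sound (4): off-screen diegetic: the source is out of frame but still in the story's space, so diegetic.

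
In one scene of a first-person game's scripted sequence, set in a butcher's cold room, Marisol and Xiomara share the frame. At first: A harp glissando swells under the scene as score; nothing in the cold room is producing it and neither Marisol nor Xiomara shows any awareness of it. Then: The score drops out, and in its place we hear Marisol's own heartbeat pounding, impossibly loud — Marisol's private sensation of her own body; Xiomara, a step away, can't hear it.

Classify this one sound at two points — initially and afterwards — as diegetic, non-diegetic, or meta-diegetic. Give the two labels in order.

non-diegetic, meta-diegetic

Initially: underscore with no in-world source, inaudible to the characters → non-diegetic.
Afterwards: the body sound is Marisol's subjective perception alone — Xiomara can't hear it → meta-diegetic.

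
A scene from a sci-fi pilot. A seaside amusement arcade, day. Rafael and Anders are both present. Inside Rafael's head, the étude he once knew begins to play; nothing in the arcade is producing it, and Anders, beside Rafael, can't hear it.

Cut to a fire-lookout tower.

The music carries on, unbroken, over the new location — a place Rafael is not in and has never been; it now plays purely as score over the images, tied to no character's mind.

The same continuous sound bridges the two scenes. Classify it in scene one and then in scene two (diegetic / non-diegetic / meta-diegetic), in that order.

meta-diegetic, non-diegetic

Scene one: the music exists only inside Rafael's mind; Anders can't hear it → meta-diegetic.
Scene two: it's detached from Rafael entirely and plays over unrelated images with no in-world source — conventional underscore → non-diegetic.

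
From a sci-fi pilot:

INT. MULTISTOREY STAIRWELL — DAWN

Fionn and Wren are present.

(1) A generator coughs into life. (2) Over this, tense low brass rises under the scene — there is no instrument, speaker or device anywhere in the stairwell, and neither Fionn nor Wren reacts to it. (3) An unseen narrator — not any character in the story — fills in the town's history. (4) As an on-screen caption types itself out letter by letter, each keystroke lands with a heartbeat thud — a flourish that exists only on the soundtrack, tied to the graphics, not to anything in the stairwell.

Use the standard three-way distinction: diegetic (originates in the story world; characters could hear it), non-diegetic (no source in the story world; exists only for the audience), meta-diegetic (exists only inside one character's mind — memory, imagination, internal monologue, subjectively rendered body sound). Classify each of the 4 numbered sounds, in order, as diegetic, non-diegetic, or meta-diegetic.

(1) the sound comes from a generator physically present in the location → diegetic.
(2) nothing in the stairwell produces it and the characters don't hear it — pure soundtrack → non-diegetic.
Sound (3): the narrator exists outside the story world, addressing only the audience, so non-diegetic.
(4) sound married to a title/caption — outside the diegesis by definition → non-diegetic.

diegetic, non-diegetic, non-diegetic, non-diegetic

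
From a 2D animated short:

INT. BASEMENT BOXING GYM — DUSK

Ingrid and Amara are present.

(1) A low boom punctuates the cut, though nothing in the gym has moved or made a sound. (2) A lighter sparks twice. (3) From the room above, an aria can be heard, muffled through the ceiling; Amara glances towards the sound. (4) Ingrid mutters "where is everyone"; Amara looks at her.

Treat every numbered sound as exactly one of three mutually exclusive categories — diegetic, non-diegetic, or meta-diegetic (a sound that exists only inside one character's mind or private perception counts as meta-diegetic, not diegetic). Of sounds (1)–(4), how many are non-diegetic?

(1) an editorial stinger — it belongs to the cut, not the story world → non-diegetic.
(2) is diegetic: an in-world source (a lighter); characters could hear it.
(3) is diegetic: off-screen diegetic: the source is out of frame but still in the story's space.
Sound (4): on-screen dialogue — Ingrid speaks and Amara is there to hear, so diegetic.
Non-diegetic: (1) — that's 1.

1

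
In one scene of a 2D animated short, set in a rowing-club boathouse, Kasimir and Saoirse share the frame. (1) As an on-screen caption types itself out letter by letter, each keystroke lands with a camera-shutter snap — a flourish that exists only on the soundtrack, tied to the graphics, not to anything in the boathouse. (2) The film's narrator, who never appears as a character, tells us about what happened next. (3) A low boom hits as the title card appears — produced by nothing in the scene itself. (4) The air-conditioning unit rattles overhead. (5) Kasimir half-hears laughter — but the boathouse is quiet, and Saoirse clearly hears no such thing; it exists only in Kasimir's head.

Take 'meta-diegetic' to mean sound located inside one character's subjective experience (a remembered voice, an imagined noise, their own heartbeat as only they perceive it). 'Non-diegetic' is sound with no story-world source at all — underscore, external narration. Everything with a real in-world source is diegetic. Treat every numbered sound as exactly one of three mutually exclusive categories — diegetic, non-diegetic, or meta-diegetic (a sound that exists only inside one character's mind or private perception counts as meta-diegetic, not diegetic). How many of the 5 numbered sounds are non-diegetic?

(1) sound married to a title/caption — outside the diegesis by definition → non-diegetic.
Sound (2): the narrator exists outside the story world, addressing only the audience, so non-diegetic.
(3) is non-diegetic: it's a sound-design accent with no in-world source; no one in the scene can hear it.
(4) the air-conditioning unit is part of the location's real environment → diegetic.
(5) is meta-diegetic: subjective to Kasimir: the boathouse is silent and Saoirse hears nothing.
Non-diegetic: (1), (2), (3) — that's 3.

3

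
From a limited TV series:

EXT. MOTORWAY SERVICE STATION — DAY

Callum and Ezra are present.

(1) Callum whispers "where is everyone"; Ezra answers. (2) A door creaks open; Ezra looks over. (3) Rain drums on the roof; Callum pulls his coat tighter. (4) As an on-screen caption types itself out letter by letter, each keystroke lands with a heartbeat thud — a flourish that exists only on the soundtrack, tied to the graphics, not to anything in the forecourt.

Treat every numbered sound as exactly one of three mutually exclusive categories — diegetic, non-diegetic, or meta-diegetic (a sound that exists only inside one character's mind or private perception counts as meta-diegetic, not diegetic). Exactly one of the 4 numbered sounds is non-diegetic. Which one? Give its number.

4

Sound (1): Callum is a character speaking aloud in the scene, so diegetic.
Sound (2): the sound comes from a door physically present in the location, so diegetic.
(3) it's the actual ambient sound of the location → diegetic.
Sound (4): sound married to a title/caption — outside the diegesis by definition, so non-diegetic.
Only (4) is non-diegetic.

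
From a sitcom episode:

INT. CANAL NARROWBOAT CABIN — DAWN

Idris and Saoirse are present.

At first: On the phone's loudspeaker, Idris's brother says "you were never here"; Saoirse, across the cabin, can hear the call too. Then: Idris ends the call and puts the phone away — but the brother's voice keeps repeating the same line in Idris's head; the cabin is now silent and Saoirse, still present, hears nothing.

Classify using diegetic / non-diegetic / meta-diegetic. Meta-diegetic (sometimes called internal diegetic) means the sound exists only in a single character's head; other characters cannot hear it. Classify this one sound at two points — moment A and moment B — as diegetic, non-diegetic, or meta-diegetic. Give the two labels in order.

Moment A: the loudspeaker is an in-world source; both Idris and Saoirse hear the call → diegetic.
Moment B: with the phone off, the voice continues only as Idris's private mental replay — Saoirse can't hear it → meta-diegetic.

diegetic, meta-diegetic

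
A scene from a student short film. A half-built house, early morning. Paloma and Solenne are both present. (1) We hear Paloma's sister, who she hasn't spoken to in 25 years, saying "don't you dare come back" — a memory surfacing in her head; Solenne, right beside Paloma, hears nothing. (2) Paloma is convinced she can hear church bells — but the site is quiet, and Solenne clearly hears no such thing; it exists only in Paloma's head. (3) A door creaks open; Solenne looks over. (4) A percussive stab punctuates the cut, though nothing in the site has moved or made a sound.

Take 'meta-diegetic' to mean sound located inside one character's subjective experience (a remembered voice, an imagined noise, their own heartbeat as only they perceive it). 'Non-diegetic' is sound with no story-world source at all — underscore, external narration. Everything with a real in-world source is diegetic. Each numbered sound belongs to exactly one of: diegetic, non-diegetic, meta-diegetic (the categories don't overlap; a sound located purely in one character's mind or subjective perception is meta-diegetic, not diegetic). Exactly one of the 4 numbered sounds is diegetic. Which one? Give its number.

(1) it's Paloma's recollection rendered as sound; the other character can't hear it → meta-diegetic.
(2) is meta-diegetic: Paloma alone 'hears' it — an imagined sound, not present in the space.
(3) is diegetic: an in-world source (a door); characters could hear it.
Sound (4): an editorial stinger — it belongs to the cut, not the story world, so non-diegetic.
Only (3) is diegetic.

3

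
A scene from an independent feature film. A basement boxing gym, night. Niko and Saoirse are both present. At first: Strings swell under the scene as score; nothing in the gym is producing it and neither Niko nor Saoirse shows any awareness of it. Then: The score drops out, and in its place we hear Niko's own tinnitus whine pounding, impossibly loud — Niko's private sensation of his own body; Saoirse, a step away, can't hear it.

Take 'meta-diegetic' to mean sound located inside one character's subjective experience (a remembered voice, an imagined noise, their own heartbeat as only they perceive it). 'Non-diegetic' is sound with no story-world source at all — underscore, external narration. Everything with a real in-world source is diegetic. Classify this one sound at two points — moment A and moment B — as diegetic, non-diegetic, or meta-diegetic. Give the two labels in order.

Moment A: underscore with no in-world source, inaudible to the characters → non-diegetic.
Moment B: the body sound is Niko's subjective perception alone — Saoirse can't hear it → meta-diegetic.

non-diegetic, meta-diegetic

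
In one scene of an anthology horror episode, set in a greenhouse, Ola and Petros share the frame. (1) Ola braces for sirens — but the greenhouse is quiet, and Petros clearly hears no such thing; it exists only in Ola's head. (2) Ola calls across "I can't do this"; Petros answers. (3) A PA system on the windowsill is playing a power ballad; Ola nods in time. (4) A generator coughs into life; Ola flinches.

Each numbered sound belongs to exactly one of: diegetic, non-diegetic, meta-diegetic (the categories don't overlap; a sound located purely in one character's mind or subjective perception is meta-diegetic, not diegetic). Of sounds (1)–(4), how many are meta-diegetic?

Sound (1): the sound is imagined by Ola; nothing in the story world is producing it and Petros can't hear it, so meta-diegetic.
(2) is diegetic: on-screen dialogue — Ola speaks and Petros is there to hear.
Sound (3): source music from a PA system, which exists in the story world, so diegetic.
(4) is diegetic: the sound comes from a generator physically present in the location.
Meta-diegetic: (1) — that's 1.

1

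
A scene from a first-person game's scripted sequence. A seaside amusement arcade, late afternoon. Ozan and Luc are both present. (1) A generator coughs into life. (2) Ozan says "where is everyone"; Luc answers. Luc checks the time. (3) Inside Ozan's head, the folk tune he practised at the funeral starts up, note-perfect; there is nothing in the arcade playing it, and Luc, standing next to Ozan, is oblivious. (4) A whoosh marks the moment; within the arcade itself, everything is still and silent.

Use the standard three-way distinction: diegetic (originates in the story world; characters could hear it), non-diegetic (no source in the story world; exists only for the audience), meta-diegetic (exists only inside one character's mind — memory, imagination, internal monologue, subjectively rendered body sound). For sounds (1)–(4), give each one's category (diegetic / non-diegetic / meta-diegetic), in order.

diegetic, diegetic, meta-diegetic, non-diegetic

(1) a generator is a real object/event in the scene's world → diegetic.
(2) is diegetic: on-screen dialogue — Ozan speaks and Luc is there to hear.
(3) it lives in Ozan's subjectivity, not in the arcade → meta-diegetic.
Sound (4): an editorial stinger — it belongs to the cut, not the story world, so non-diegetic.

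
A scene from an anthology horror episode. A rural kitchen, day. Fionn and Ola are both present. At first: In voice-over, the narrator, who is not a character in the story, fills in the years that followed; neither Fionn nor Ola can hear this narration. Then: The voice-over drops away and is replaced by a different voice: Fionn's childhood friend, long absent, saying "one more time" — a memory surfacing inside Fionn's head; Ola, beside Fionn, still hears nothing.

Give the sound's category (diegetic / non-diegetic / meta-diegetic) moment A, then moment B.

non-diegetic, meta-diegetic

Moment A: the external narrator addresses only the audience — outside the story world → non-diegetic.
Moment B: the replacement voice is a memory inside Fionn's mind specifically → meta-diegetic.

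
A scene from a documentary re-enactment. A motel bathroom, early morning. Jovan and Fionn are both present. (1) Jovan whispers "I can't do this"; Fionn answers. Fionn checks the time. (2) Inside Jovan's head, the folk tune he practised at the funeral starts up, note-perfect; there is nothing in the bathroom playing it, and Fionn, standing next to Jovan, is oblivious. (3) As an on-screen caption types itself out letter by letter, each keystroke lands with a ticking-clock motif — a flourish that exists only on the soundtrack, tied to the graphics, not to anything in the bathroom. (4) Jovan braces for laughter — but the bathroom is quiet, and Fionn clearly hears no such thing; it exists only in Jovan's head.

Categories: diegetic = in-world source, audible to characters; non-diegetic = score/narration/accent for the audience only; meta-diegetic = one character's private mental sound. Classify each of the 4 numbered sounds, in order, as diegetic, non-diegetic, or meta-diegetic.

diegetic, meta-diegetic, non-diegetic, meta-diegetic

Sound (1): spoken by a character present in the story world, so diegetic.
Sound (2): remembered music, private to Jovan — Fionn is oblivious because it isn't in the room, so meta-diegetic.
Sound (3): sound married to a title/caption — outside the diegesis by definition, so non-diegetic.
(4) is meta-diegetic: Jovan alone 'hears' it — an imagined sound, not present in the space.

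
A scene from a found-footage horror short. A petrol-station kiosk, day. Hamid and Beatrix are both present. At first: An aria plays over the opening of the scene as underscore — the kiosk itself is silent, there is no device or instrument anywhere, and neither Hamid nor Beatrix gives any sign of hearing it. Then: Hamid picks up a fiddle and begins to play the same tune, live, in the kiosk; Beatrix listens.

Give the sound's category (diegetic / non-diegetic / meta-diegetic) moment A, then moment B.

non-diegetic, diegetic

Moment A: no in-world source exists and no character can hear it — underscore → non-diegetic.
Moment B: a fiddle is now a real source in the story world and the characters hear it → diegetic.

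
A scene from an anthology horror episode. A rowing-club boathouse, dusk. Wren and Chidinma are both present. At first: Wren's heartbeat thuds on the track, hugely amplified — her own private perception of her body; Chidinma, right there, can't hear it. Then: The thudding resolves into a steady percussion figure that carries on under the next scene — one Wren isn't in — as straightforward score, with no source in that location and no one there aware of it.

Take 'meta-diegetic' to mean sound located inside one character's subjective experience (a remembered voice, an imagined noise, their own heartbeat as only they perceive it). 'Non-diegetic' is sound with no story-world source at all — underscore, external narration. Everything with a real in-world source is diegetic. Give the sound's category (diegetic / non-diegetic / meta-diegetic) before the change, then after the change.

Before the change: it's Wren's subjective body sound, inaudible to Chidinma → meta-diegetic.
After the change: detached from Wren and playing as sourceless score over a scene she isn't in — for the audience only → non-diegetic.

meta-diegetic, non-diegetic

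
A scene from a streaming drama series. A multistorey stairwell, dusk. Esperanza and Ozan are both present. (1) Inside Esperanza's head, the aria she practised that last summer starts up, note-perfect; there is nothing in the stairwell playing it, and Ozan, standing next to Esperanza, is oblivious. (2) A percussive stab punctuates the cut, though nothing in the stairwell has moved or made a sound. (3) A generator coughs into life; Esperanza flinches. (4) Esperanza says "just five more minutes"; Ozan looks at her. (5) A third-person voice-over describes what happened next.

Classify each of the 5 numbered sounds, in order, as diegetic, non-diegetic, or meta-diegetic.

meta-diegetic, non-diegetic, diegetic, diegetic, non-diegetic

Sound (1): remembered music, private to Esperanza — Ozan is oblivious because it isn't in the room, so meta-diegetic.
Sound (2): it's a sound-design accent with no in-world source; no one in the scene can hear it, so non-diegetic.
(3) is diegetic: a generator is a real object/event in the scene's world.
(4) spoken by a character present in the story world → diegetic.
Sound (5): external voice-over — not a character, not heard by anyone in the scene, so non-diegetic.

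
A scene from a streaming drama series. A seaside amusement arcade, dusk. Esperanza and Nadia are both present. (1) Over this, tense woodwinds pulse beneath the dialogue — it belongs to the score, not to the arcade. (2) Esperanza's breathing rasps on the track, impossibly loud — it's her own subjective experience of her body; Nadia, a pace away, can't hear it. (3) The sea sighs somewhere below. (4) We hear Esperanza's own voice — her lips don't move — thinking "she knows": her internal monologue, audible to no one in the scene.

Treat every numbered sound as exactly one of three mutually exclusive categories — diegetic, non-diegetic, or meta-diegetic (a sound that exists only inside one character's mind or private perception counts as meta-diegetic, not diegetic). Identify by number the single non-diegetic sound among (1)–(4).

(1) nothing in the arcade produces it and the characters don't hear it — pure soundtrack → non-diegetic.
(2) a subjective body sound — Esperanza's private perception, inaudible to Nadia → meta-diegetic.
Sound (3): ambient/room sound belonging to the story's physical space, so diegetic.
Sound (4): internal monologue — inside Esperanza's mind, not spoken into the scene, so meta-diegetic.
Only (1) is non-diegetic.

1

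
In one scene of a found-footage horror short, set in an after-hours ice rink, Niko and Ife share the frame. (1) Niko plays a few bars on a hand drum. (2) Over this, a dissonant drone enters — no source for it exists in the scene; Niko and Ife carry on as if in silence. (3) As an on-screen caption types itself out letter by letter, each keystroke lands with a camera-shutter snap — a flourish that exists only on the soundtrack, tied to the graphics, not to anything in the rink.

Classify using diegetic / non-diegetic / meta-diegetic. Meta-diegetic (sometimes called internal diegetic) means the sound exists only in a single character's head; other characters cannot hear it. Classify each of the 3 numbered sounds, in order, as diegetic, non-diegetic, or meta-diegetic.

diegetic, non-diegetic, non-diegetic

(1) the instrument and the performer are both in the scene → diegetic.
(2) nothing in the rink produces it and the characters don't hear it — pure soundtrack → non-diegetic.
Sound (3): it accompanies on-screen graphics, not anything inside the story world, so non-diegetic.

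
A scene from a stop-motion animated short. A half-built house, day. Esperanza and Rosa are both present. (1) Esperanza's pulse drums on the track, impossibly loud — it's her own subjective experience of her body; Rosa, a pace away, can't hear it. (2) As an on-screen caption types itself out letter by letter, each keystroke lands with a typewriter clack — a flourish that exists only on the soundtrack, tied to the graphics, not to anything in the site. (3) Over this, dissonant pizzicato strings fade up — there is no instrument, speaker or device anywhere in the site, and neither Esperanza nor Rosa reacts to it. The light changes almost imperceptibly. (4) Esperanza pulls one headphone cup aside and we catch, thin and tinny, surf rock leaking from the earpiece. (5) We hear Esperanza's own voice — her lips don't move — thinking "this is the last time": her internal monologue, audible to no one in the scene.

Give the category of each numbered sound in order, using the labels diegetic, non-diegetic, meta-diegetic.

Sound (1): a subjective body sound — Esperanza's private perception, inaudible to Rosa, so meta-diegetic.
(2) is non-diegetic: it accompanies on-screen graphics, not anything inside the story world.
(3) is non-diegetic: score with no on-screen or off-screen source; it exists for the audience alone.
(4) is diegetic: the headphones are an on-screen source.
(5) internal monologue — inside Esperanza's mind, not spoken into the scene → meta-diegetic.

meta-diegetic, non-diegetic, non-diegetic, diegetic, meta-diegetic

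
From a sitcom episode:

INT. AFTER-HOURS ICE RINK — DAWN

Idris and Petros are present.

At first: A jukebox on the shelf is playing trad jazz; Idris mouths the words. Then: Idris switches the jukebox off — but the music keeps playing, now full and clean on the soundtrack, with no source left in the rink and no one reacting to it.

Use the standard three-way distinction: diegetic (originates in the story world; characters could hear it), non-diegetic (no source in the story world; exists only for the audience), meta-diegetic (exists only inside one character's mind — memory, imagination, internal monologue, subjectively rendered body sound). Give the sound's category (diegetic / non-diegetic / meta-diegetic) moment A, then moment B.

Moment A: a jukebox is a real in-scene source and Idris reacts to it → diegetic.
Moment B: there is no longer any in-world source and no one can hear it — it has become underscore → non-diegetic.

diegetic, non-diegetic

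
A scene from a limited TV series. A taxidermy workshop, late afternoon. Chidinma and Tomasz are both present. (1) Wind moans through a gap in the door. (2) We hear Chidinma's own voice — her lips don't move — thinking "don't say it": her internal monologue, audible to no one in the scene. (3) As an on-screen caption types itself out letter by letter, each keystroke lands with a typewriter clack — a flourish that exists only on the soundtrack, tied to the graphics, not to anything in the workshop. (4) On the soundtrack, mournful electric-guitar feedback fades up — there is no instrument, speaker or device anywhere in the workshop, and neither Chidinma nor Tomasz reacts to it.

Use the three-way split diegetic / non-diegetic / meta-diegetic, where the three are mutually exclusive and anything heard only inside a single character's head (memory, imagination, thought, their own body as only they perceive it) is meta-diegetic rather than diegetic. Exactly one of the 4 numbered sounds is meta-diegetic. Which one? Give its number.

(1) wind is part of the location's real environment → diegetic.
(2) it's Chidinma's unspoken thought, heard only by the audience via her subjectivity → meta-diegetic.
Sound (3): it accompanies on-screen graphics, not anything inside the story world, so non-diegetic.
(4) nothing in the workshop produces it and the characters don't hear it — pure soundtrack → non-diegetic.
Only (2) is meta-diegetic.

2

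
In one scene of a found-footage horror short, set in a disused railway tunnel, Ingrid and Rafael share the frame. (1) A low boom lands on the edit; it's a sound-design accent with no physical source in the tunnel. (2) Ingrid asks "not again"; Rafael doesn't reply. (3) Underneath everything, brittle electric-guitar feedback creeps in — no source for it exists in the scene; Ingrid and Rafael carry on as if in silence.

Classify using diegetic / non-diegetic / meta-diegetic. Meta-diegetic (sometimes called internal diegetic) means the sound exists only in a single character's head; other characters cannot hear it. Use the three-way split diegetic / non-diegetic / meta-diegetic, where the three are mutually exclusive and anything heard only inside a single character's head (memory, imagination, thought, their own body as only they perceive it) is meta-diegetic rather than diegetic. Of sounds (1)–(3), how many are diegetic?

1

(1) is non-diegetic: it's a sound-design accent with no in-world source; no one in the scene can hear it.
Sound (2): on-screen dialogue — Ingrid speaks and Rafael is there to hear, so diegetic.
(3) score with no on-screen or off-screen source; it exists for the audience alone → non-diegetic.
Diegetic: (2) — that's 1.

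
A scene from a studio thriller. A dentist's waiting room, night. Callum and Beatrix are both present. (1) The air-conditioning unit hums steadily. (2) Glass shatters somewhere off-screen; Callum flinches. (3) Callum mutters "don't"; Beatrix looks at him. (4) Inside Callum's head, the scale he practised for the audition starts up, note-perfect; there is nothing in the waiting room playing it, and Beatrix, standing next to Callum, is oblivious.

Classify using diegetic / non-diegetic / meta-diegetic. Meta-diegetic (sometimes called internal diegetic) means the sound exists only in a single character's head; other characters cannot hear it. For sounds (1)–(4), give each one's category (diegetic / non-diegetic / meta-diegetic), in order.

diegetic, diegetic, diegetic, meta-diegetic

(1) ambient/room sound belonging to the story's physical space → diegetic.
Sound (2): an in-world source (glass); characters could hear it, so diegetic.
(3) on-screen dialogue — Callum speaks and Beatrix is there to hear → diegetic.
Sound (4): remembered music, private to Callum — Beatrix is oblivious because it isn't in the room, so meta-diegetic.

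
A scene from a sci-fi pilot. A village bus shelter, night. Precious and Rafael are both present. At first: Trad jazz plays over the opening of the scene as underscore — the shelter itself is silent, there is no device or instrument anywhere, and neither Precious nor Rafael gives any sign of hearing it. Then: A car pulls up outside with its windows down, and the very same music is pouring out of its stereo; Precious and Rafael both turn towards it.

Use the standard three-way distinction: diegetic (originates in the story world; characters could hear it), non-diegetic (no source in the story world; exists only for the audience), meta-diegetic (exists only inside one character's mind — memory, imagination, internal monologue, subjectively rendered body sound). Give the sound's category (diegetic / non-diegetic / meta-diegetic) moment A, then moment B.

non-diegetic, diegetic

Moment A: no in-world source exists and no character can hear it — underscore → non-diegetic.
Moment B: the car stereo is now a real source in the story world and the characters hear it → diegetic.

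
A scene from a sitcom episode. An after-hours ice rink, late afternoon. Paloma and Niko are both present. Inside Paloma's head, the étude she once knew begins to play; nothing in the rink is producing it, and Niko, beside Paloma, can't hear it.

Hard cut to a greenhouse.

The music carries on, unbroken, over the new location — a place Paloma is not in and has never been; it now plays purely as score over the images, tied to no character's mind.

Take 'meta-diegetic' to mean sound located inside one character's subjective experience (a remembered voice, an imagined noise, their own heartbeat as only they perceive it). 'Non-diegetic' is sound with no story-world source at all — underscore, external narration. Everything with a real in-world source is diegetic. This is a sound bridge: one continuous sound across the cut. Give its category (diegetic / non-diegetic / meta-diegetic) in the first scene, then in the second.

meta-diegetic, non-diegetic

Scene one: the music exists only inside Paloma's mind; Niko can't hear it → meta-diegetic.
Scene two: it's detached from Paloma entirely and plays over unrelated images with no in-world source — conventional underscore → non-diegetic.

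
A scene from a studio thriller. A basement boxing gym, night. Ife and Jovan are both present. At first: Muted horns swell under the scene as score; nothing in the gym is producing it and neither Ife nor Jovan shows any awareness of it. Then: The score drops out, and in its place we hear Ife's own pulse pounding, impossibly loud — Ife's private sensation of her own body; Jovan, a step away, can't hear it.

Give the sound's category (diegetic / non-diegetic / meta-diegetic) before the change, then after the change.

non-diegetic, meta-diegetic

Before the change: underscore with no in-world source, inaudible to the characters → non-diegetic.
After the change: the body sound is Ife's subjective perception alone — Jovan can't hear it → meta-diegetic.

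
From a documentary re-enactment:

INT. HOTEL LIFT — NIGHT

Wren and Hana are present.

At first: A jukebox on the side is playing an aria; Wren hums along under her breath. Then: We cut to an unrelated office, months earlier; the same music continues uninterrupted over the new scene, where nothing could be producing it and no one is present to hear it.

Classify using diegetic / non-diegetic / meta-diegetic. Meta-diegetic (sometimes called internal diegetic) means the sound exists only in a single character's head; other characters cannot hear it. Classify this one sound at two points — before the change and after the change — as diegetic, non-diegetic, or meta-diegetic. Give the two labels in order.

Before the change: a jukebox is a real in-scene source and Wren reacts to it → diegetic.
After the change: there is no longer any in-world source and no one can hear it — it has become underscore → non-diegetic.

diegetic, non-diegetic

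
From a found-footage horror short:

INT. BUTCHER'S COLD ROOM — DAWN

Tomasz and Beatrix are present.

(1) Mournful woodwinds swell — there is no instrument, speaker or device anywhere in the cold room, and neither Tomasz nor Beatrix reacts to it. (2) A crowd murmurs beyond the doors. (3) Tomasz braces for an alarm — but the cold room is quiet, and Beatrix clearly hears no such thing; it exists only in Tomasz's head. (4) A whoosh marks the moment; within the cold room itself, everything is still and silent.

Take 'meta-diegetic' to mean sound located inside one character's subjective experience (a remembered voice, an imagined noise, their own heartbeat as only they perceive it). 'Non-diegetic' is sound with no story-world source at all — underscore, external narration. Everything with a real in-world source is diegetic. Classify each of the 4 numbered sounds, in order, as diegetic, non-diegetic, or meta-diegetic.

Sound (1): nothing in the cold room produces it and the characters don't hear it — pure soundtrack, so non-diegetic.
(2) is diegetic: a crowd is part of the location's real environment.
Sound (3): Tomasz alone 'hears' it — an imagined sound, not present in the space, so meta-diegetic.
Sound (4): nothing in the scene produces it; it's an accent added for the audience, so non-diegetic.

non-diegetic, diegetic, meta-diegetic, non-diegetic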